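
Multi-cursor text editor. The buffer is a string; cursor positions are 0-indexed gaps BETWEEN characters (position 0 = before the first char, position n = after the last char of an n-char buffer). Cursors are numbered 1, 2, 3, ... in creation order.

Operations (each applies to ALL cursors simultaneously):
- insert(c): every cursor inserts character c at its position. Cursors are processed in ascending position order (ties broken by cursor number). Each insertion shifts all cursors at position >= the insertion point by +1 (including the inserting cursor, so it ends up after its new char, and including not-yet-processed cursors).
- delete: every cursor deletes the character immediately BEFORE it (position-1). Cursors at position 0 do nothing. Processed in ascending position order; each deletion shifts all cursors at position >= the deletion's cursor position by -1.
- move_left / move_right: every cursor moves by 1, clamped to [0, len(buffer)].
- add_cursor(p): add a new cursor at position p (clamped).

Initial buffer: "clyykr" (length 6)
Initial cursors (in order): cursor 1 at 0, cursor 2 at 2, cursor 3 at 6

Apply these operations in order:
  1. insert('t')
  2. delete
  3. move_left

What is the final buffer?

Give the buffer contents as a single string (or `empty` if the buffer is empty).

After op 1 (insert('t')): buffer="tcltyykrt" (len 9), cursors c1@1 c2@4 c3@9, authorship 1..2....3
After op 2 (delete): buffer="clyykr" (len 6), cursors c1@0 c2@2 c3@6, authorship ......
After op 3 (move_left): buffer="clyykr" (len 6), cursors c1@0 c2@1 c3@5, authorship ......

Answer: clyykr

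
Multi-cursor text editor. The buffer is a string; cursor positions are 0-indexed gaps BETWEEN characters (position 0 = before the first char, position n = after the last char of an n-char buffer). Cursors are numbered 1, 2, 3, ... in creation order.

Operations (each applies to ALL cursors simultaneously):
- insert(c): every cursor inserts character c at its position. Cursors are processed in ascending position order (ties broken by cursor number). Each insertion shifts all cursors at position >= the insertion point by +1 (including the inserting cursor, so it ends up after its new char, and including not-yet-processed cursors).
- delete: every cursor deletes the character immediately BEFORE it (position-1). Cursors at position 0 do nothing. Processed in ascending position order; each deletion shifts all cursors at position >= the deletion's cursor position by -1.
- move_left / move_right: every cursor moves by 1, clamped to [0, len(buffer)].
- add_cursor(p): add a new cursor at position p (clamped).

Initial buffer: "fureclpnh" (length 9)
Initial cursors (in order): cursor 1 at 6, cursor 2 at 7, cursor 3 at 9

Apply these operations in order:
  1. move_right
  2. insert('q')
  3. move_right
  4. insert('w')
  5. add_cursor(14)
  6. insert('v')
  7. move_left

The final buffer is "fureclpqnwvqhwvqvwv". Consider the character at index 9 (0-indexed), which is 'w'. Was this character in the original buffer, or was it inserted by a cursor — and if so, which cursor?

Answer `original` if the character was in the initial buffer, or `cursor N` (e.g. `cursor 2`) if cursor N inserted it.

After op 1 (move_right): buffer="fureclpnh" (len 9), cursors c1@7 c2@8 c3@9, authorship .........
After op 2 (insert('q')): buffer="fureclpqnqhq" (len 12), cursors c1@8 c2@10 c3@12, authorship .......1.2.3
After op 3 (move_right): buffer="fureclpqnqhq" (len 12), cursors c1@9 c2@11 c3@12, authorship .......1.2.3
After op 4 (insert('w')): buffer="fureclpqnwqhwqw" (len 15), cursors c1@10 c2@13 c3@15, authorship .......1.12.233
After op 5 (add_cursor(14)): buffer="fureclpqnwqhwqw" (len 15), cursors c1@10 c2@13 c4@14 c3@15, authorship .......1.12.233
After op 6 (insert('v')): buffer="fureclpqnwvqhwvqvwv" (len 19), cursors c1@11 c2@15 c4@17 c3@19, authorship .......1.112.223433
After op 7 (move_left): buffer="fureclpqnwvqhwvqvwv" (len 19), cursors c1@10 c2@14 c4@16 c3@18, authorship .......1.112.223433
Authorship (.=original, N=cursor N): . . . . . . . 1 . 1 1 2 . 2 2 3 4 3 3
Index 9: author = 1

Answer: cursor 1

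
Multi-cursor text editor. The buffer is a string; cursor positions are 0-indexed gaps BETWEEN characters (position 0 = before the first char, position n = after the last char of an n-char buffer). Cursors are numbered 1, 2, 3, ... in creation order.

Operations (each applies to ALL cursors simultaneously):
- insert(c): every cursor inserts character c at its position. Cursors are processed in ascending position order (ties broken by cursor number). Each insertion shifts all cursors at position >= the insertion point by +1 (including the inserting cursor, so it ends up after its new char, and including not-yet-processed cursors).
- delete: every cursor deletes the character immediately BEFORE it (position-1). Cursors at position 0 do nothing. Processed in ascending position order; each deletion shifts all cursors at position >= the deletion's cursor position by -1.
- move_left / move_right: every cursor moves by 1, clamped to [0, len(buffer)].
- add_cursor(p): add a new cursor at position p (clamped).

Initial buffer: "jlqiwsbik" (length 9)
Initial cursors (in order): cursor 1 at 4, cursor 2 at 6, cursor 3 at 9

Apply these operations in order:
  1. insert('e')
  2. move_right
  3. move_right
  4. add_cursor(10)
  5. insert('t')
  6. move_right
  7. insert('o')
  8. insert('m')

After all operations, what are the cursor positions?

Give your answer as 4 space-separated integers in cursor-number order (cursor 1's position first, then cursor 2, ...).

Answer: 11 20 24 20

Derivation:
After op 1 (insert('e')): buffer="jlqiewsebike" (len 12), cursors c1@5 c2@8 c3@12, authorship ....1..2...3
After op 2 (move_right): buffer="jlqiewsebike" (len 12), cursors c1@6 c2@9 c3@12, authorship ....1..2...3
After op 3 (move_right): buffer="jlqiewsebike" (len 12), cursors c1@7 c2@10 c3@12, authorship ....1..2...3
After op 4 (add_cursor(10)): buffer="jlqiewsebike" (len 12), cursors c1@7 c2@10 c4@10 c3@12, authorship ....1..2...3
After op 5 (insert('t')): buffer="jlqiewstebittket" (len 16), cursors c1@8 c2@13 c4@13 c3@16, authorship ....1..12..24.33
After op 6 (move_right): buffer="jlqiewstebittket" (len 16), cursors c1@9 c2@14 c4@14 c3@16, authorship ....1..12..24.33
After op 7 (insert('o')): buffer="jlqiewsteobittkooeto" (len 20), cursors c1@10 c2@17 c4@17 c3@20, authorship ....1..121..24.24333
After op 8 (insert('m')): buffer="jlqiewsteombittkoommetom" (len 24), cursors c1@11 c2@20 c4@20 c3@24, authorship ....1..1211..24.24243333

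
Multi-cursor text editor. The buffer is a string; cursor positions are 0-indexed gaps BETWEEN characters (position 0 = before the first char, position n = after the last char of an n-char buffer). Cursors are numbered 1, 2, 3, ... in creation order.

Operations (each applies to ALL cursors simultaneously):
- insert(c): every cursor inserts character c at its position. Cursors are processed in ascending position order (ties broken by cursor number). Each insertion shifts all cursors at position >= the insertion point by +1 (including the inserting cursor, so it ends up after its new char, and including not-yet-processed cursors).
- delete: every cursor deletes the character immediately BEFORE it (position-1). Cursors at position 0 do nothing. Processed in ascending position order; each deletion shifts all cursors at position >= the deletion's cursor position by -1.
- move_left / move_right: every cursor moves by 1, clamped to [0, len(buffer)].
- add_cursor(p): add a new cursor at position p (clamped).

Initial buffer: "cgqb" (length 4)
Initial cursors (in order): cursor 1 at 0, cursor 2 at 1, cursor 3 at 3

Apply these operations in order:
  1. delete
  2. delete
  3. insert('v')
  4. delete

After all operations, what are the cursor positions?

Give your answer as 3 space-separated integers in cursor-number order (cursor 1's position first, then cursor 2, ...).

Answer: 0 0 0

Derivation:
After op 1 (delete): buffer="gb" (len 2), cursors c1@0 c2@0 c3@1, authorship ..
After op 2 (delete): buffer="b" (len 1), cursors c1@0 c2@0 c3@0, authorship .
After op 3 (insert('v')): buffer="vvvb" (len 4), cursors c1@3 c2@3 c3@3, authorship 123.
After op 4 (delete): buffer="b" (len 1), cursors c1@0 c2@0 c3@0, authorship .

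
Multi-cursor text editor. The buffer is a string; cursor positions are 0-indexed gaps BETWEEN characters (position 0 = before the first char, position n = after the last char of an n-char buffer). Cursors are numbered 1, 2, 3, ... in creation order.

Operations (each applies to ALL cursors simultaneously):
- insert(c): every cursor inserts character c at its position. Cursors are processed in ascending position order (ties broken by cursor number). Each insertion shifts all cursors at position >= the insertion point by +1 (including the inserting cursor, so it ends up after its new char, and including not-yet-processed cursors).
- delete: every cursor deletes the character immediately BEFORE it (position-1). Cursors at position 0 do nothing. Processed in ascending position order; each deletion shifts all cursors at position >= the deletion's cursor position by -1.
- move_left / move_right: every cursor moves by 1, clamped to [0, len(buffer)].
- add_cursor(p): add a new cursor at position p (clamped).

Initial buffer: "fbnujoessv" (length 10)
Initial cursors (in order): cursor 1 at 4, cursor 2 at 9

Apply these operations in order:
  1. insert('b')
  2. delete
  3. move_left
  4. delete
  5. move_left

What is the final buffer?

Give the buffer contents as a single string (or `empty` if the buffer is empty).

After op 1 (insert('b')): buffer="fbnubjoessbv" (len 12), cursors c1@5 c2@11, authorship ....1.....2.
After op 2 (delete): buffer="fbnujoessv" (len 10), cursors c1@4 c2@9, authorship ..........
After op 3 (move_left): buffer="fbnujoessv" (len 10), cursors c1@3 c2@8, authorship ..........
After op 4 (delete): buffer="fbujoesv" (len 8), cursors c1@2 c2@6, authorship ........
After op 5 (move_left): buffer="fbujoesv" (len 8), cursors c1@1 c2@5, authorship ........

Answer: fbujoesv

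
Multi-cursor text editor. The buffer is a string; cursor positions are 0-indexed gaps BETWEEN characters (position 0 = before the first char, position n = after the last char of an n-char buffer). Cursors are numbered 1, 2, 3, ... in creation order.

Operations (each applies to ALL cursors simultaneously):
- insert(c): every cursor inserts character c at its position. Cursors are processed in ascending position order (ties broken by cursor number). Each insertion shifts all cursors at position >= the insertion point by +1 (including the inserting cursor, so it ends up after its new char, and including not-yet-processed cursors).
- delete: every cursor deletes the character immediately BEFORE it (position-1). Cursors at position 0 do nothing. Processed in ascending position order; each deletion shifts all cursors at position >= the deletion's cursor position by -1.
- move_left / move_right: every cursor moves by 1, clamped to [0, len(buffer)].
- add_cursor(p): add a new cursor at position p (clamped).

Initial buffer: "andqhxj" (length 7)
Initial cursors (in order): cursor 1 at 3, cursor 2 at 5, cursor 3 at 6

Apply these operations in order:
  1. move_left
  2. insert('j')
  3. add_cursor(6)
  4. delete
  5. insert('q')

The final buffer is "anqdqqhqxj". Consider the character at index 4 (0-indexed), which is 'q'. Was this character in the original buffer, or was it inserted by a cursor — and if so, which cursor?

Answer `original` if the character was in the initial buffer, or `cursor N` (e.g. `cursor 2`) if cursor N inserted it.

After op 1 (move_left): buffer="andqhxj" (len 7), cursors c1@2 c2@4 c3@5, authorship .......
After op 2 (insert('j')): buffer="anjdqjhjxj" (len 10), cursors c1@3 c2@6 c3@8, authorship ..1..2.3..
After op 3 (add_cursor(6)): buffer="anjdqjhjxj" (len 10), cursors c1@3 c2@6 c4@6 c3@8, authorship ..1..2.3..
After op 4 (delete): buffer="andhxj" (len 6), cursors c1@2 c2@3 c4@3 c3@4, authorship ......
After op 5 (insert('q')): buffer="anqdqqhqxj" (len 10), cursors c1@3 c2@6 c4@6 c3@8, authorship ..1.24.3..
Authorship (.=original, N=cursor N): . . 1 . 2 4 . 3 . .
Index 4: author = 2

Answer: cursor 2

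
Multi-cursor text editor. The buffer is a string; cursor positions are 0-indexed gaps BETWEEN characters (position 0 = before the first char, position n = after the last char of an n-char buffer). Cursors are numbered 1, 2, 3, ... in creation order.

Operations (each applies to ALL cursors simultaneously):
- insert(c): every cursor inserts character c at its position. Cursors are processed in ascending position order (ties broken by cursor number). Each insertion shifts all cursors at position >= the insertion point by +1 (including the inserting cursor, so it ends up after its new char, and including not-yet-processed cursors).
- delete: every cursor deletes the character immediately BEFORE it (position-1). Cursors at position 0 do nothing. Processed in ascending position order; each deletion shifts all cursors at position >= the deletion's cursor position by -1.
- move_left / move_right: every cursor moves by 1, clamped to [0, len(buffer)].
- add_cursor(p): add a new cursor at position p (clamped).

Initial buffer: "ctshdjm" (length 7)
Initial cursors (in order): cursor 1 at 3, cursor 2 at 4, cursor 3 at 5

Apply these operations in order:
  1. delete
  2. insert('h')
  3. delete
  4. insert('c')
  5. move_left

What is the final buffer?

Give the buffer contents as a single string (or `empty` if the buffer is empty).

Answer: ctcccjm

Derivation:
After op 1 (delete): buffer="ctjm" (len 4), cursors c1@2 c2@2 c3@2, authorship ....
After op 2 (insert('h')): buffer="cthhhjm" (len 7), cursors c1@5 c2@5 c3@5, authorship ..123..
After op 3 (delete): buffer="ctjm" (len 4), cursors c1@2 c2@2 c3@2, authorship ....
After op 4 (insert('c')): buffer="ctcccjm" (len 7), cursors c1@5 c2@5 c3@5, authorship ..123..
After op 5 (move_left): buffer="ctcccjm" (len 7), cursors c1@4 c2@4 c3@4, authorship ..123..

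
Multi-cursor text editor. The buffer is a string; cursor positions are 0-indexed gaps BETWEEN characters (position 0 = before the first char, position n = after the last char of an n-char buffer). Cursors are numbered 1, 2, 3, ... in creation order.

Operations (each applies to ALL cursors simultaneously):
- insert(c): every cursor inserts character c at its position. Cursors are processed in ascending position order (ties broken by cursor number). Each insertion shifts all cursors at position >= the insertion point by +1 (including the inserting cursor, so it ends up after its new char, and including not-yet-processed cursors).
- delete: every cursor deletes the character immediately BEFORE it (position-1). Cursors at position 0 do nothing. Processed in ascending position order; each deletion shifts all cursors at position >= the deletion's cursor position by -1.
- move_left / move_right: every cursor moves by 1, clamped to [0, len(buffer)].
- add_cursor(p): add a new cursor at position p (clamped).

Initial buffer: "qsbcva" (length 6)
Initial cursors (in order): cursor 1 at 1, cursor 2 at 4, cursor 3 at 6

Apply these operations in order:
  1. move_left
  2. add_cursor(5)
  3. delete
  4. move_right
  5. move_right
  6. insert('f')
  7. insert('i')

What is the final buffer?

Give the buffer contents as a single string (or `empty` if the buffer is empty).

Answer: qsfiafffiii

Derivation:
After op 1 (move_left): buffer="qsbcva" (len 6), cursors c1@0 c2@3 c3@5, authorship ......
After op 2 (add_cursor(5)): buffer="qsbcva" (len 6), cursors c1@0 c2@3 c3@5 c4@5, authorship ......
After op 3 (delete): buffer="qsa" (len 3), cursors c1@0 c2@2 c3@2 c4@2, authorship ...
After op 4 (move_right): buffer="qsa" (len 3), cursors c1@1 c2@3 c3@3 c4@3, authorship ...
After op 5 (move_right): buffer="qsa" (len 3), cursors c1@2 c2@3 c3@3 c4@3, authorship ...
After op 6 (insert('f')): buffer="qsfafff" (len 7), cursors c1@3 c2@7 c3@7 c4@7, authorship ..1.234
After op 7 (insert('i')): buffer="qsfiafffiii" (len 11), cursors c1@4 c2@11 c3@11 c4@11, authorship ..11.234234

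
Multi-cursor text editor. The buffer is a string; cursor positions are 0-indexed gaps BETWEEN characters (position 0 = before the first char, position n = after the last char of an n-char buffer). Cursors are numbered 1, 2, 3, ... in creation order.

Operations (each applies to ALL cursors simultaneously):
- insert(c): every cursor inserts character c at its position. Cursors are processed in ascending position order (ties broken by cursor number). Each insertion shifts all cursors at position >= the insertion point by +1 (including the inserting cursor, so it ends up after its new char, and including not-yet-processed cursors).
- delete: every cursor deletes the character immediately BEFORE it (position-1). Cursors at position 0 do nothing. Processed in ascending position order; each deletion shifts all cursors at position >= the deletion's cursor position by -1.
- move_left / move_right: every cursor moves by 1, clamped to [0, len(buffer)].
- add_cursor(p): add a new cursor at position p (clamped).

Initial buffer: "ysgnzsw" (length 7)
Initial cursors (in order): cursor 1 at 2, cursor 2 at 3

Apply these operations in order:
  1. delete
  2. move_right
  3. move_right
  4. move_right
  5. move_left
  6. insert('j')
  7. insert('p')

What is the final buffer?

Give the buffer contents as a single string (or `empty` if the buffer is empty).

After op 1 (delete): buffer="ynzsw" (len 5), cursors c1@1 c2@1, authorship .....
After op 2 (move_right): buffer="ynzsw" (len 5), cursors c1@2 c2@2, authorship .....
After op 3 (move_right): buffer="ynzsw" (len 5), cursors c1@3 c2@3, authorship .....
After op 4 (move_right): buffer="ynzsw" (len 5), cursors c1@4 c2@4, authorship .....
After op 5 (move_left): buffer="ynzsw" (len 5), cursors c1@3 c2@3, authorship .....
After op 6 (insert('j')): buffer="ynzjjsw" (len 7), cursors c1@5 c2@5, authorship ...12..
After op 7 (insert('p')): buffer="ynzjjppsw" (len 9), cursors c1@7 c2@7, authorship ...1212..

Answer: ynzjjppsw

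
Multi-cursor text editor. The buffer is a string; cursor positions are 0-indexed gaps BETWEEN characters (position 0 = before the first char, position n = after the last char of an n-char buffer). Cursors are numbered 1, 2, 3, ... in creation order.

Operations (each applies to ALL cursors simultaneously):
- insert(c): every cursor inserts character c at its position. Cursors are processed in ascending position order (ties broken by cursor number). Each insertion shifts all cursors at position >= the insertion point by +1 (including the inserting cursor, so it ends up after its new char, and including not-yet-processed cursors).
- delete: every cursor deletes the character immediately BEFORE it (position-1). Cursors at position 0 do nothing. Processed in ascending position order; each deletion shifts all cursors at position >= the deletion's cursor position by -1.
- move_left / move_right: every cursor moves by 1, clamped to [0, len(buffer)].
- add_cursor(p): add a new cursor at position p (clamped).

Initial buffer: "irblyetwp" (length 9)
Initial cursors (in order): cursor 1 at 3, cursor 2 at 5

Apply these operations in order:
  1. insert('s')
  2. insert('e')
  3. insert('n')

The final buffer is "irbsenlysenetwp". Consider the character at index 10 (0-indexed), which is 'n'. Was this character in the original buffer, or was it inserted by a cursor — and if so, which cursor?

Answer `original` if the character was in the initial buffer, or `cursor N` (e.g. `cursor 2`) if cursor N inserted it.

After op 1 (insert('s')): buffer="irbslysetwp" (len 11), cursors c1@4 c2@7, authorship ...1..2....
After op 2 (insert('e')): buffer="irbselyseetwp" (len 13), cursors c1@5 c2@9, authorship ...11..22....
After op 3 (insert('n')): buffer="irbsenlysenetwp" (len 15), cursors c1@6 c2@11, authorship ...111..222....
Authorship (.=original, N=cursor N): . . . 1 1 1 . . 2 2 2 . . . .
Index 10: author = 2

Answer: cursor 2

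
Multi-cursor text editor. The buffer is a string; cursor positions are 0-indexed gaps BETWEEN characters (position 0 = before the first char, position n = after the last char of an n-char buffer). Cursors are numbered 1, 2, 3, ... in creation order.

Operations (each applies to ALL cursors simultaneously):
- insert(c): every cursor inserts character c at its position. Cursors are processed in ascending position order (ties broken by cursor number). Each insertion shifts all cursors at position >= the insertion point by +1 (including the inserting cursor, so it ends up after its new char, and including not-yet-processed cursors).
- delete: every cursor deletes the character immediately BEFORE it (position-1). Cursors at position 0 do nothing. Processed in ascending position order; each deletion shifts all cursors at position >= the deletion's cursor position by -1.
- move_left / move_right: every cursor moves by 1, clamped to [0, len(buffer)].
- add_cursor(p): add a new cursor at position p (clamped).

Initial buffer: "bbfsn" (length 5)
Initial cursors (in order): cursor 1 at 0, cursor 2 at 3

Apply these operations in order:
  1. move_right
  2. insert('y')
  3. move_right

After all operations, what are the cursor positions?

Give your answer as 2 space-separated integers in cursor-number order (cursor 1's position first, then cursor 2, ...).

Answer: 3 7

Derivation:
After op 1 (move_right): buffer="bbfsn" (len 5), cursors c1@1 c2@4, authorship .....
After op 2 (insert('y')): buffer="bybfsyn" (len 7), cursors c1@2 c2@6, authorship .1...2.
After op 3 (move_right): buffer="bybfsyn" (len 7), cursors c1@3 c2@7, authorship .1...2.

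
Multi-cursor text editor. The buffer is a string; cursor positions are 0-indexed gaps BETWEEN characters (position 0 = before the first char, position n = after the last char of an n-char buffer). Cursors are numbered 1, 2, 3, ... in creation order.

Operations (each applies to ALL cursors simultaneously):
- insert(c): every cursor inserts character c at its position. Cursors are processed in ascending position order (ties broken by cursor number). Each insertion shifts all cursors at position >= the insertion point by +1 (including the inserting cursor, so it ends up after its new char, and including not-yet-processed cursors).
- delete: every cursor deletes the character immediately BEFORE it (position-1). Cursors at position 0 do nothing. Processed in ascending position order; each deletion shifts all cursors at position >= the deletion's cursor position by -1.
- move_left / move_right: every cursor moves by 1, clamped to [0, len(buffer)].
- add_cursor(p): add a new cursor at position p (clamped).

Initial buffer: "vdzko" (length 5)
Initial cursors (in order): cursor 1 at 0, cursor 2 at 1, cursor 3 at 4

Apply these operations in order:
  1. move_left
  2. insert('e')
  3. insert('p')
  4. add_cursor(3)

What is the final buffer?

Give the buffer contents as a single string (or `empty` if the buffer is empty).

Answer: eeppvdzepko

Derivation:
After op 1 (move_left): buffer="vdzko" (len 5), cursors c1@0 c2@0 c3@3, authorship .....
After op 2 (insert('e')): buffer="eevdzeko" (len 8), cursors c1@2 c2@2 c3@6, authorship 12...3..
After op 3 (insert('p')): buffer="eeppvdzepko" (len 11), cursors c1@4 c2@4 c3@9, authorship 1212...33..
After op 4 (add_cursor(3)): buffer="eeppvdzepko" (len 11), cursors c4@3 c1@4 c2@4 c3@9, authorship 1212...33..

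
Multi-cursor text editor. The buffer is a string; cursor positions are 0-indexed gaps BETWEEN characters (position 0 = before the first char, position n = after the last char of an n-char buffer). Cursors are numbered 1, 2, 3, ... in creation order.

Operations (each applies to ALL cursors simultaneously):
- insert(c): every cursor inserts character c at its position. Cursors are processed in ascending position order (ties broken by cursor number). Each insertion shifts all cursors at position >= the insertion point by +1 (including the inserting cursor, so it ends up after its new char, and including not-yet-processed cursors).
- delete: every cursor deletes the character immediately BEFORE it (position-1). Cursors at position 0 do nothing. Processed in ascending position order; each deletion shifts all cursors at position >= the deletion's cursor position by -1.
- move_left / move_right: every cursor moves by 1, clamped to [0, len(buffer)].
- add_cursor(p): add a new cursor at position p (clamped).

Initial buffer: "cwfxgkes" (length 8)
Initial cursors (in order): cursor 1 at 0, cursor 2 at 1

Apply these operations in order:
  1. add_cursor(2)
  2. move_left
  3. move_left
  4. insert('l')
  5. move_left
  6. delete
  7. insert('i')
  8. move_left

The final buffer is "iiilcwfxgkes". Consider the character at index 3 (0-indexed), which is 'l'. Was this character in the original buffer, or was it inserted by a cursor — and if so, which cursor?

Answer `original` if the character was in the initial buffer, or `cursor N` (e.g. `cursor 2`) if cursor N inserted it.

Answer: cursor 3

Derivation:
After op 1 (add_cursor(2)): buffer="cwfxgkes" (len 8), cursors c1@0 c2@1 c3@2, authorship ........
After op 2 (move_left): buffer="cwfxgkes" (len 8), cursors c1@0 c2@0 c3@1, authorship ........
After op 3 (move_left): buffer="cwfxgkes" (len 8), cursors c1@0 c2@0 c3@0, authorship ........
After op 4 (insert('l')): buffer="lllcwfxgkes" (len 11), cursors c1@3 c2@3 c3@3, authorship 123........
After op 5 (move_left): buffer="lllcwfxgkes" (len 11), cursors c1@2 c2@2 c3@2, authorship 123........
After op 6 (delete): buffer="lcwfxgkes" (len 9), cursors c1@0 c2@0 c3@0, authorship 3........
After op 7 (insert('i')): buffer="iiilcwfxgkes" (len 12), cursors c1@3 c2@3 c3@3, authorship 1233........
After op 8 (move_left): buffer="iiilcwfxgkes" (len 12), cursors c1@2 c2@2 c3@2, authorship 1233........
Authorship (.=original, N=cursor N): 1 2 3 3 . . . . . . . .
Index 3: author = 3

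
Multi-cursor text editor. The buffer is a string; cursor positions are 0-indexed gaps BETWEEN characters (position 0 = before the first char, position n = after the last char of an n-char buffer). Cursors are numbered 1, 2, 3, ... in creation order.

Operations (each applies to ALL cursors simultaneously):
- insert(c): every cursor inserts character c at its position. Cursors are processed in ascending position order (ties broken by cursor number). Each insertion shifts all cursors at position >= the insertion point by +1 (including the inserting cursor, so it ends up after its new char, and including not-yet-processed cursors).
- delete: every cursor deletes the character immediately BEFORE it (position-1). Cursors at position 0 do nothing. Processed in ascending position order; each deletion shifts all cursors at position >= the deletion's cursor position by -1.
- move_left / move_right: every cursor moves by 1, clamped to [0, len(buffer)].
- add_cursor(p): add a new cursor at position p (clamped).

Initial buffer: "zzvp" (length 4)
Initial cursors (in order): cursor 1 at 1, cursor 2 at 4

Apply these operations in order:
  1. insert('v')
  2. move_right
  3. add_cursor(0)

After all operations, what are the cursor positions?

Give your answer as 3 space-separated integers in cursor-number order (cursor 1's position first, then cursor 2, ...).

After op 1 (insert('v')): buffer="zvzvpv" (len 6), cursors c1@2 c2@6, authorship .1...2
After op 2 (move_right): buffer="zvzvpv" (len 6), cursors c1@3 c2@6, authorship .1...2
After op 3 (add_cursor(0)): buffer="zvzvpv" (len 6), cursors c3@0 c1@3 c2@6, authorship .1...2

Answer: 3 6 0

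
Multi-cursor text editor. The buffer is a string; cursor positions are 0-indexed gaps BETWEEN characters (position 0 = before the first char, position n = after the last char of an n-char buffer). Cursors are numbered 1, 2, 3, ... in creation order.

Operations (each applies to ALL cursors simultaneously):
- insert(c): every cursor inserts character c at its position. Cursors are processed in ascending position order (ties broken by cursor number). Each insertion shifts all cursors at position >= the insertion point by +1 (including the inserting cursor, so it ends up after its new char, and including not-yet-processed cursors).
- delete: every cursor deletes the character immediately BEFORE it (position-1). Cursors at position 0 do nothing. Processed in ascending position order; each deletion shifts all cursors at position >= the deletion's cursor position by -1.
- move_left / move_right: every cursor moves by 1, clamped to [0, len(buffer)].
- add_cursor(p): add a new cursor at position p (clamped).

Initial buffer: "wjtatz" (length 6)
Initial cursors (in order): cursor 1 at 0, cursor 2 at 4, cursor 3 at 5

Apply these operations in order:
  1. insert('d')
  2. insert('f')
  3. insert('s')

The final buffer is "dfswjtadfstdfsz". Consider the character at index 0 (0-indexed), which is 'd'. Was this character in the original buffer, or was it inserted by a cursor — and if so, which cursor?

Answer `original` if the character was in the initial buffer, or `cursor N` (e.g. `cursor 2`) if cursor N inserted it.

Answer: cursor 1

Derivation:
After op 1 (insert('d')): buffer="dwjtadtdz" (len 9), cursors c1@1 c2@6 c3@8, authorship 1....2.3.
After op 2 (insert('f')): buffer="dfwjtadftdfz" (len 12), cursors c1@2 c2@8 c3@11, authorship 11....22.33.
After op 3 (insert('s')): buffer="dfswjtadfstdfsz" (len 15), cursors c1@3 c2@10 c3@14, authorship 111....222.333.
Authorship (.=original, N=cursor N): 1 1 1 . . . . 2 2 2 . 3 3 3 .
Index 0: author = 1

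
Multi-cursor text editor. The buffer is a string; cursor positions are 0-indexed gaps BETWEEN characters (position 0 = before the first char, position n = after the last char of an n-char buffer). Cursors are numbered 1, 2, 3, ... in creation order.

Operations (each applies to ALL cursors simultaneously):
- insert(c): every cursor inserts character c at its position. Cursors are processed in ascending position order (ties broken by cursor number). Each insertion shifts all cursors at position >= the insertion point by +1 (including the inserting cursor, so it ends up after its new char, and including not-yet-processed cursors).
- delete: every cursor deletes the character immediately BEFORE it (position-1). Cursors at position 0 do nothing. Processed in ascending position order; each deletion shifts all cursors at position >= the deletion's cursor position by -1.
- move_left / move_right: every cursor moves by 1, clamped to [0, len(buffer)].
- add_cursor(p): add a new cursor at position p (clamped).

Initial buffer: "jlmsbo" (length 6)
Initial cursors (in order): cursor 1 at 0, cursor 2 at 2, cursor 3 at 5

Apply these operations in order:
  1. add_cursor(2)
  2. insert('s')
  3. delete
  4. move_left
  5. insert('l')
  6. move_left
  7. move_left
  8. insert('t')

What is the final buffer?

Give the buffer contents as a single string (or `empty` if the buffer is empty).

After op 1 (add_cursor(2)): buffer="jlmsbo" (len 6), cursors c1@0 c2@2 c4@2 c3@5, authorship ......
After op 2 (insert('s')): buffer="sjlssmsbso" (len 10), cursors c1@1 c2@5 c4@5 c3@9, authorship 1..24...3.
After op 3 (delete): buffer="jlmsbo" (len 6), cursors c1@0 c2@2 c4@2 c3@5, authorship ......
After op 4 (move_left): buffer="jlmsbo" (len 6), cursors c1@0 c2@1 c4@1 c3@4, authorship ......
After op 5 (insert('l')): buffer="ljlllmslbo" (len 10), cursors c1@1 c2@4 c4@4 c3@8, authorship 1.24...3..
After op 6 (move_left): buffer="ljlllmslbo" (len 10), cursors c1@0 c2@3 c4@3 c3@7, authorship 1.24...3..
After op 7 (move_left): buffer="ljlllmslbo" (len 10), cursors c1@0 c2@2 c4@2 c3@6, authorship 1.24...3..
After op 8 (insert('t')): buffer="tljttlllmtslbo" (len 14), cursors c1@1 c2@5 c4@5 c3@10, authorship 11.2424..3.3..

Answer: tljttlllmtslbo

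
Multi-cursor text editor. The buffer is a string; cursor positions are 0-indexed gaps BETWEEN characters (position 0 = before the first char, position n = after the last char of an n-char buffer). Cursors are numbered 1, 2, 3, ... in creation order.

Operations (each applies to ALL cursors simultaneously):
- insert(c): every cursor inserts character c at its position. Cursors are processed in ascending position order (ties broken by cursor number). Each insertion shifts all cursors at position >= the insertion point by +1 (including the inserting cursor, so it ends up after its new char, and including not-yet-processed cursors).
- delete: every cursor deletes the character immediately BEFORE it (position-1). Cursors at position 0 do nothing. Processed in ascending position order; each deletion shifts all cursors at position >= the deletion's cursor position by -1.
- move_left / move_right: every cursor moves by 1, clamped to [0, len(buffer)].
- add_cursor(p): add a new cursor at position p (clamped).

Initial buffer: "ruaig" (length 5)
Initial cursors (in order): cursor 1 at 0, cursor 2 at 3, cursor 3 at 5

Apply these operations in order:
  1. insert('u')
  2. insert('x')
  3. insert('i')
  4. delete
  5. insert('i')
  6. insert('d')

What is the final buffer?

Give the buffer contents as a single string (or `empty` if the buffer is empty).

After op 1 (insert('u')): buffer="uruauigu" (len 8), cursors c1@1 c2@5 c3@8, authorship 1...2..3
After op 2 (insert('x')): buffer="uxruauxigux" (len 11), cursors c1@2 c2@7 c3@11, authorship 11...22..33
After op 3 (insert('i')): buffer="uxiruauxiiguxi" (len 14), cursors c1@3 c2@9 c3@14, authorship 111...222..333
After op 4 (delete): buffer="uxruauxigux" (len 11), cursors c1@2 c2@7 c3@11, authorship 11...22..33
After op 5 (insert('i')): buffer="uxiruauxiiguxi" (len 14), cursors c1@3 c2@9 c3@14, authorship 111...222..333
After op 6 (insert('d')): buffer="uxidruauxidiguxid" (len 17), cursors c1@4 c2@11 c3@17, authorship 1111...2222..3333

Answer: uxidruauxidiguxid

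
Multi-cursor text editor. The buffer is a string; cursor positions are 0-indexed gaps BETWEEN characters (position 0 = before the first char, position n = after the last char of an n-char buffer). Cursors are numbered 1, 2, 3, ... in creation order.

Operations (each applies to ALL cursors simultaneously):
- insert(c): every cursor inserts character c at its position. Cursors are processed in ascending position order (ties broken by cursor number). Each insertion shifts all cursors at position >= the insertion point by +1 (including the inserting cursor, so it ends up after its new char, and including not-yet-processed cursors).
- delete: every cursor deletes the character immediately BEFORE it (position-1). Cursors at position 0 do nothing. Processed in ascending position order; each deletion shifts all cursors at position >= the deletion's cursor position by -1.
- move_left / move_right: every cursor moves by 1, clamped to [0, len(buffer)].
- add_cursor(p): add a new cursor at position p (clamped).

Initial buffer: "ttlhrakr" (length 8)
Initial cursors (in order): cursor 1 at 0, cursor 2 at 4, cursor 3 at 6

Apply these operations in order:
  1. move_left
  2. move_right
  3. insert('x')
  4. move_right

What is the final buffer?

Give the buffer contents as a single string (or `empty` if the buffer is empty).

After op 1 (move_left): buffer="ttlhrakr" (len 8), cursors c1@0 c2@3 c3@5, authorship ........
After op 2 (move_right): buffer="ttlhrakr" (len 8), cursors c1@1 c2@4 c3@6, authorship ........
After op 3 (insert('x')): buffer="txtlhxraxkr" (len 11), cursors c1@2 c2@6 c3@9, authorship .1...2..3..
After op 4 (move_right): buffer="txtlhxraxkr" (len 11), cursors c1@3 c2@7 c3@10, authorship .1...2..3..

Answer: txtlhxraxkr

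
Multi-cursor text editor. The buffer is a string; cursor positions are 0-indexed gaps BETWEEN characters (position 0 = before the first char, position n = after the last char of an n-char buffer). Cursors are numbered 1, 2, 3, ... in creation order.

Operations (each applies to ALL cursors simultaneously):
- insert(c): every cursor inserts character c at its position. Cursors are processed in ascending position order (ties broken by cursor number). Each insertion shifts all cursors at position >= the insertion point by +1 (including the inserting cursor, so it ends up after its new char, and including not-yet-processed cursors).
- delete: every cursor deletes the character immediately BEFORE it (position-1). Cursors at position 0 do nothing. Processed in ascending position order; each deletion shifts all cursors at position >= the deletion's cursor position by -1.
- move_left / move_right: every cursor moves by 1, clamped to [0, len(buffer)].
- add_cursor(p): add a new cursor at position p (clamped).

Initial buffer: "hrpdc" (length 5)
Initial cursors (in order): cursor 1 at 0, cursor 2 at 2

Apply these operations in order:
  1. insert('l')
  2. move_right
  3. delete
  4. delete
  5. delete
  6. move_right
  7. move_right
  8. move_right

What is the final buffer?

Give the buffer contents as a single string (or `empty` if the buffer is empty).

After op 1 (insert('l')): buffer="lhrlpdc" (len 7), cursors c1@1 c2@4, authorship 1..2...
After op 2 (move_right): buffer="lhrlpdc" (len 7), cursors c1@2 c2@5, authorship 1..2...
After op 3 (delete): buffer="lrldc" (len 5), cursors c1@1 c2@3, authorship 1.2..
After op 4 (delete): buffer="rdc" (len 3), cursors c1@0 c2@1, authorship ...
After op 5 (delete): buffer="dc" (len 2), cursors c1@0 c2@0, authorship ..
After op 6 (move_right): buffer="dc" (len 2), cursors c1@1 c2@1, authorship ..
After op 7 (move_right): buffer="dc" (len 2), cursors c1@2 c2@2, authorship ..
After op 8 (move_right): buffer="dc" (len 2), cursors c1@2 c2@2, authorship ..

Answer: dc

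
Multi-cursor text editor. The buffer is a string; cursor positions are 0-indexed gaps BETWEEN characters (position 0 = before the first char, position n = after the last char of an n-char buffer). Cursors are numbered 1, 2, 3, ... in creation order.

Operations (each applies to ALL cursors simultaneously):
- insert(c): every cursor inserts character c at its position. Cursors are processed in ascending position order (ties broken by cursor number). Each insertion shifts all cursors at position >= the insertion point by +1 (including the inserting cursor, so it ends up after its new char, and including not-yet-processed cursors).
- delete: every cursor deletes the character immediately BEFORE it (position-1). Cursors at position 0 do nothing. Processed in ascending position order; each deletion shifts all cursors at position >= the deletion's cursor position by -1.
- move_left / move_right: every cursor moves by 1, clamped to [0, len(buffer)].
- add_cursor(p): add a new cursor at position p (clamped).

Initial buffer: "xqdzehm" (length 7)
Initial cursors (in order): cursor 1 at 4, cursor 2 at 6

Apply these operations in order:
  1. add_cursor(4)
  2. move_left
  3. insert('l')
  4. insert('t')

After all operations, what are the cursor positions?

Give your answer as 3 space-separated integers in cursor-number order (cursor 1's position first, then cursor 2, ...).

After op 1 (add_cursor(4)): buffer="xqdzehm" (len 7), cursors c1@4 c3@4 c2@6, authorship .......
After op 2 (move_left): buffer="xqdzehm" (len 7), cursors c1@3 c3@3 c2@5, authorship .......
After op 3 (insert('l')): buffer="xqdllzelhm" (len 10), cursors c1@5 c3@5 c2@8, authorship ...13..2..
After op 4 (insert('t')): buffer="xqdllttzelthm" (len 13), cursors c1@7 c3@7 c2@11, authorship ...1313..22..

Answer: 7 11 7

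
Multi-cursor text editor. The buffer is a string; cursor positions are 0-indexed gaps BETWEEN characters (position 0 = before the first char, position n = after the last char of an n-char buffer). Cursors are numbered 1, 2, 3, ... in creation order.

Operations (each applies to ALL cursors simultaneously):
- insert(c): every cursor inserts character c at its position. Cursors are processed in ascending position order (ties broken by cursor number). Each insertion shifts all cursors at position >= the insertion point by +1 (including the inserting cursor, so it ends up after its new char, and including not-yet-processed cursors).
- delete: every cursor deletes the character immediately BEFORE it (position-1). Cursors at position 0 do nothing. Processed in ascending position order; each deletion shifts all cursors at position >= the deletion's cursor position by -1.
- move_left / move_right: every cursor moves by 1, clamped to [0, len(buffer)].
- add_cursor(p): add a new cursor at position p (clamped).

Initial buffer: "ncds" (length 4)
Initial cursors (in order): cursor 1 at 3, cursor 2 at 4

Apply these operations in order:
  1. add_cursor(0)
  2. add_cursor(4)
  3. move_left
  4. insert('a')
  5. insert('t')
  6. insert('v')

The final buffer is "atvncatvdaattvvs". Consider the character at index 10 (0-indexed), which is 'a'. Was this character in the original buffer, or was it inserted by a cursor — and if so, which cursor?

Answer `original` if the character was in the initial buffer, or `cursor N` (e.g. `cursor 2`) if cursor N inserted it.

After op 1 (add_cursor(0)): buffer="ncds" (len 4), cursors c3@0 c1@3 c2@4, authorship ....
After op 2 (add_cursor(4)): buffer="ncds" (len 4), cursors c3@0 c1@3 c2@4 c4@4, authorship ....
After op 3 (move_left): buffer="ncds" (len 4), cursors c3@0 c1@2 c2@3 c4@3, authorship ....
After op 4 (insert('a')): buffer="ancadaas" (len 8), cursors c3@1 c1@4 c2@7 c4@7, authorship 3..1.24.
After op 5 (insert('t')): buffer="atncatdaatts" (len 12), cursors c3@2 c1@6 c2@11 c4@11, authorship 33..11.2424.
After op 6 (insert('v')): buffer="atvncatvdaattvvs" (len 16), cursors c3@3 c1@8 c2@15 c4@15, authorship 333..111.242424.
Authorship (.=original, N=cursor N): 3 3 3 . . 1 1 1 . 2 4 2 4 2 4 .
Index 10: author = 4

Answer: cursor 4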